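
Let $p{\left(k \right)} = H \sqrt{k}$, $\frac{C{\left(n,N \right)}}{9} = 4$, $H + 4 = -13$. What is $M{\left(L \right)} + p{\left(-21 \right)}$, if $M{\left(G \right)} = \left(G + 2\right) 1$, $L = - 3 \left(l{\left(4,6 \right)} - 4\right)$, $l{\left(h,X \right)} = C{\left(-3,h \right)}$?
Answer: $-94 - 17 i \sqrt{21} \approx -94.0 - 77.904 i$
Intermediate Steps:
$H = -17$ ($H = -4 - 13 = -17$)
$C{\left(n,N \right)} = 36$ ($C{\left(n,N \right)} = 9 \cdot 4 = 36$)
$l{\left(h,X \right)} = 36$
$p{\left(k \right)} = - 17 \sqrt{k}$
$L = -96$ ($L = - 3 \left(36 - 4\right) = \left(-3\right) 32 = -96$)
$M{\left(G \right)} = 2 + G$ ($M{\left(G \right)} = \left(2 + G\right) 1 = 2 + G$)
$M{\left(L \right)} + p{\left(-21 \right)} = \left(2 - 96\right) - 17 \sqrt{-21} = -94 - 17 i \sqrt{21}$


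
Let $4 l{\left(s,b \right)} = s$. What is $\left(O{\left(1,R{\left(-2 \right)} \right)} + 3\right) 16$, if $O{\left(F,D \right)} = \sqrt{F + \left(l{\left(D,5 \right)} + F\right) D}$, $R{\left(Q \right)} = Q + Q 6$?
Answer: $144$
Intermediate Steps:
$l{\left(s,b \right)} = \frac{s}{4}$
$R{\left(Q \right)} = 7 Q$ ($R{\left(Q \right)} = Q + 6 Q = 7 Q$)
$O{\left(F,D \right)} = \sqrt{F + D \left(F + \frac{D}{4}\right)}$ ($O{\left(F,D \right)} = \sqrt{F + \left(\frac{D}{4} + F\right) D} = \sqrt{F + \left(F + \frac{D}{4}\right) D} = \sqrt{F + D \left(F + \frac{D}{4}\right)}$)
$\left(O{\left(1,R{\left(-2 \right)} \right)} + 3\right) 16 = \left(\frac{\sqrt{\left(7 \left(-2\right)\right)^{2} + 4 \cdot 1 + 4 \cdot 7 \left(-2\right) 1}}{2} + 3\right) 16 = \left(\frac{\sqrt{\left(-14\right)^{2} + 4 + 4 \left(-14\right) 1}}{2} + 3\right) 16 = \left(\frac{\sqrt{196 + 4 - 56}}{2} + 3\right) 16 = \left(\frac{\sqrt{144}}{2} + 3\right) 16 = \left(\frac{1}{2} \cdot 12 + 3\right) 16 = \left(6 + 3\right) 16 = 9 \cdot 16 = 144$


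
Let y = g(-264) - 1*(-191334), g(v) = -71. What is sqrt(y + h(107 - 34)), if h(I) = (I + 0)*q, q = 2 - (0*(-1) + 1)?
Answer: 2*sqrt(47834) ≈ 437.42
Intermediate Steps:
q = 1 (q = 2 - (0 + 1) = 2 - 1*1 = 2 - 1 = 1)
h(I) = I (h(I) = (I + 0)*1 = I*1 = I)
y = 191263 (y = -71 - 1*(-191334) = -71 + 191334 = 191263)
sqrt(y + h(107 - 34)) = sqrt(191263 + (107 - 34)) = sqrt(191263 + 73) = sqrt(191336) = 2*sqrt(47834)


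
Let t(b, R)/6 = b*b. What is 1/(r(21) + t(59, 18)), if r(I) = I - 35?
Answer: 1/20872 ≈ 4.7911e-5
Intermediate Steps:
r(I) = -35 + I
t(b, R) = 6*b² (t(b, R) = 6*(b*b) = 6*b²)
1/(r(21) + t(59, 18)) = 1/((-35 + 21) + 6*59²) = 1/(-14 + 6*3481) = 1/(-14 + 20886) = 1/20872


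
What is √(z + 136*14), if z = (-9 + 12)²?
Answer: √1913 ≈ 43.738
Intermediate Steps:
z = 9 (z = 3² = 9)
√(z + 136*14) = √(9 + 136*14) = √(9 + 1904) = √1913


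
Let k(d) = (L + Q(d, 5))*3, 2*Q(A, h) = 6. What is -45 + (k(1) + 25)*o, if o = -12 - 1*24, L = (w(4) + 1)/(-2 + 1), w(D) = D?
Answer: -729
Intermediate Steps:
L = -5 (L = (4 + 1)/(-2 + 1) = 5/(-1) = 5*(-1) = -5)
Q(A, h) = 3 (Q(A, h) = (½)*6 = 3)
k(d) = -6 (k(d) = (-5 + 3)*3 = -2*3 = -6)
o = -36 (o = -12 - 24 = -36)
-45 + (k(1) + 25)*o = -45 + (-6 + 25)*(-36) = -45 + 19*(-36) = -45 - 684 = -729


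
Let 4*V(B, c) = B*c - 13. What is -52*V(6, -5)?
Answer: 559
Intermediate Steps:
V(B, c) = -13/4 + B*c/4 (V(B, c) = (B*c - 13)/4 = (-13 + B*c)/4 = -13/4 + B*c/4)
-52*V(6, -5) = -52*(-13/4 + (¼)*6*(-5)) = -52*(-13/4 - 15/2) = -52*(-43/4) = 559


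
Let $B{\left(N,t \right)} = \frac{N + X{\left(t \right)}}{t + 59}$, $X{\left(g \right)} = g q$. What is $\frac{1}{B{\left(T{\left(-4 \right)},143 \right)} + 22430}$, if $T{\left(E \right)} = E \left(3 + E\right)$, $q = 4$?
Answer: $\frac{101}{2265718} \approx 4.4577 \cdot 10^{-5}$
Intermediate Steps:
$X{\left(g \right)} = 4 g$ ($X{\left(g \right)} = g 4 = 4 g$)
$B{\left(N,t \right)} = \frac{N + 4 t}{59 + t}$ ($B{\left(N,t \right)} = \frac{N + 4 t}{t + 59} = \frac{N + 4 t}{59 + t}$)
$\frac{1}{B{\left(T{\left(-4 \right)},143 \right)} + 22430} = \frac{1}{\frac{- 4 \left(3 - 4\right) + 4 \cdot 143}{59 + 143} + 22430} = \frac{1}{\frac{\left(-4\right) \left(-1\right) + 572}{202} + 22430} = \frac{1}{\frac{4 + 572}{202} + 22430} = \frac{1}{\frac{1}{202} \cdot 576 + 22430} = \frac{1}{\frac{288}{101} + 22430} = \frac{1}{\frac{2265718}{101}} = \frac{101}{2265718}$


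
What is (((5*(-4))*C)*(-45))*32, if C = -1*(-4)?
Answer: 115200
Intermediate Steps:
C = 4
(((5*(-4))*C)*(-45))*32 = (((5*(-4))*4)*(-45))*32 = (-20*4*(-45))*32 = -80*(-45)*32 = 3600*32 = 115200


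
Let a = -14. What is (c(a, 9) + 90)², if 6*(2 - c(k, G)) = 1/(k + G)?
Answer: 7623121/900 ≈ 8470.1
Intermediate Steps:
c(k, G) = 2 - 1/(6*(G + k)) (c(k, G) = 2 - 1/(6*(k + G)) = 2 - 1/(6*(G + k)))
(c(a, 9) + 90)² = ((-⅙ + 2*9 + 2*(-14))/(9 - 14) + 90)² = ((-⅙ + 18 - 28)/(-5) + 90)² = (-⅕*(-61/6) + 90)² = (61/30 + 90)² = (2761/30)² = 7623121/900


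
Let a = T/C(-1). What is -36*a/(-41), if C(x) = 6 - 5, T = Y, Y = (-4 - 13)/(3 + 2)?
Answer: -612/205 ≈ -2.9854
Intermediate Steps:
Y = -17/5 ≈ -3.4000
T = -17/5 ≈ -3.4000
C(x) = 1
a = -17/5 (a = -17/5/1 = -17/5*1 = -17/5 ≈ -3.4000)
-36*a/(-41) = -36*(-17/5)/(-41) = (612/5)*(-1/41) = -612/205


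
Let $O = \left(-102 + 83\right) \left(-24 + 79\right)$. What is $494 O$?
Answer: $-516230$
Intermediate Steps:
$O = -1045$ ($O = \left(-19\right) 55 = -1045$)
$494 O = 494 \left(-1045\right) = -516230$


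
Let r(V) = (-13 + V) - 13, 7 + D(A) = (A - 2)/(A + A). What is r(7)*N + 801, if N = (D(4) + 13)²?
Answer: 941/16 ≈ 58.813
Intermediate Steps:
D(A) = -7 + (-2 + A)/(2*A) (D(A) = -7 + (A - 2)/(A + A) = -7 + (-2 + A)/((2*A)) = -7 + (-2 + A)*(1/(2*A)) = -7 + (-2 + A)/(2*A))
N = 625/16 (N = ((-13/2 - 1/4) + 13)² = ((-13/2 - 1*¼) + 13)² = ((-13/2 - ¼) + 13)² = (-27/4 + 13)² = (25/4)² = 625/16 ≈ 39.063)
r(V) = -26 + V
r(7)*N + 801 = (-26 + 7)*(625/16) + 801 = -19*625/16 + 801 = -11875/16 + 801 = 941/16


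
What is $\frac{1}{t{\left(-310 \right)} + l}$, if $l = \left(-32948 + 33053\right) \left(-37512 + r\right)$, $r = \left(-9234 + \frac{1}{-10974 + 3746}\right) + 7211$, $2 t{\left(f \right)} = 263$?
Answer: $- \frac{7228}{30003742523} \approx -2.409 \cdot 10^{-7}$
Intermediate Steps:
$t{\left(f \right)} = \frac{263}{2}$ ($t{\left(f \right)} = \frac{1}{2} \cdot 263 = \frac{263}{2}$)
$r = - \frac{14622245}{7228}$ ($r = \left(-9234 + \frac{1}{-7228}\right) + 7211 = \left(-9234 - \frac{1}{7228}\right) + 7211 = - \frac{66743353}{7228} + 7211 = - \frac{14622245}{7228} \approx -2023.0$)
$l = - \frac{30004693005}{7228}$ ($l = \left(-32948 + 33053\right) \left(-37512 - \frac{14622245}{7228}\right) = 105 \left(- \frac{285758981}{7228}\right) = - \frac{30004693005}{7228} \approx -4.1512 \cdot 10^{6}$)
$\frac{1}{t{\left(-310 \right)} + l} = \frac{1}{\frac{263}{2} - \frac{30004693005}{7228}} = \frac{1}{- \frac{30003742523}{7228}} = - \frac{7228}{30003742523}$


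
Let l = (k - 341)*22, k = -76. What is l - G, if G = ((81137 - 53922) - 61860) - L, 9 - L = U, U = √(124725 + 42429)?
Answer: 25480 - √167154 ≈ 25071.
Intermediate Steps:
U = √167154 ≈ 408.84
L = 9 - √167154 ≈ -399.84
G = -34654 + √167154 (G = ((81137 - 53922) - 61860) - (9 - √167154) = (27215 - 61860) + (-9 + √167154) = -34645 + (-9 + √167154) = -34654 + √167154 ≈ -34245.)
l = -9174 (l = (-76 - 341)*22 = -417*22 = -9174)
l - G = -9174 - (-34654 + √167154) = -9174 + (34654 - √167154) = 25480 - √167154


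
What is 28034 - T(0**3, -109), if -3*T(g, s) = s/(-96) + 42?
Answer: 8077933/288 ≈ 28048.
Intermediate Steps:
T(g, s) = -14 + s/288 (T(g, s) = -(s/(-96) + 42)/3 = -(s*(-1/96) + 42)/3 = -(-s/96 + 42)/3 = -(42 - s/96)/3 = -14 + s/288)
28034 - T(0**3, -109) = 28034 - (-14 + (1/288)*(-109)) = 28034 - (-14 - 109/288) = 28034 - 1*(-4141/288) = 28034 + 4141/288 = 8077933/288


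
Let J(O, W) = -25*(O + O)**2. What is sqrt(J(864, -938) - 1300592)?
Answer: 4*I*sqrt(4746887) ≈ 8714.9*I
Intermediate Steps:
J(O, W) = -100*O**2 (J(O, W) = -25*4*O**2 = -100*O**2)
sqrt(J(864, -938) - 1300592) = sqrt(-100*864**2 - 1300592) = sqrt(-100*746496 - 1300592) = sqrt(-74649600 - 1300592) = sqrt(-75950192) = 4*I*sqrt(4746887)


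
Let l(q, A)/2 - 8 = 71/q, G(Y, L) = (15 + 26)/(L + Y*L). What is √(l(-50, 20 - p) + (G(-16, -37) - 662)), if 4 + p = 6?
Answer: I*√199836186/555 ≈ 25.471*I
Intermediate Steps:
p = 2 (p = -4 + 6 = 2)
G(Y, L) = 41/(L + L*Y)
l(q, A) = 16 + 142/q (l(q, A) = 16 + 2*(71/q) = 16 + 142/q)
√(l(-50, 20 - p) + (G(-16, -37) - 662)) = √((16 + 142/(-50)) + (41/(-37*(1 - 16)) - 662)) = √((16 + 142*(-1/50)) + (41*(-1/37)/(-15) - 662)) = √((16 - 71/25) + (41*(-1/37)*(-1/15) - 662)) = √(329/25 + (41/555 - 662)) = √(329/25 - 367369/555) = √(-1800326/2775) = I*√199836186/555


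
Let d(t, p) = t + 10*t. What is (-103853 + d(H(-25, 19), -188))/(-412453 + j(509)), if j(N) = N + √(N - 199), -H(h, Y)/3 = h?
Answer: 21220883216/84848929413 + 51514*√310/84848929413 ≈ 0.25011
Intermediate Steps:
H(h, Y) = -3*h
d(t, p) = 11*t
j(N) = N + √(-199 + N)
(-103853 + d(H(-25, 19), -188))/(-412453 + j(509)) = (-103853 + 11*(-3*(-25)))/(-412453 + (509 + √(-199 + 509))) = (-103853 + 11*75)/(-412453 + (509 + √310)) = (-103853 + 825)/(-411944 + √310) = -103028/(-411944 + √310)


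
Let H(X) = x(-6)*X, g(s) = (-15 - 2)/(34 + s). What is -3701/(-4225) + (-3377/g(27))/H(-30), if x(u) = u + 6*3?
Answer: -169537441/5171400 ≈ -32.784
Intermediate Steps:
x(u) = 18 + u (x(u) = u + 18 = 18 + u)
g(s) = -17/(34 + s)
H(X) = 12*X (H(X) = (18 - 6)*X = 12*X)
-3701/(-4225) + (-3377/g(27))/H(-30) = -3701/(-4225) + (-3377/((-17/(34 + 27))))/((12*(-30))) = -3701*(-1/4225) - 3377/((-17/61))/(-360) = 3701/4225 - 3377/((-17*1/61))*(-1/360) = 3701/4225 - 3377/(-17/61)*(-1/360) = 3701/4225 - 3377*(-61/17)*(-1/360) = 3701/4225 + (205997/17)*(-1/360) = 3701/4225 - 205997/6120 = -169537441/5171400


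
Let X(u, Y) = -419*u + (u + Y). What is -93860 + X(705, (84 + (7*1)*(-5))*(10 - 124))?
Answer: -394136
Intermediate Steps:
X(u, Y) = Y - 418*u (X(u, Y) = -419*u + (Y + u) = Y - 418*u)
-93860 + X(705, (84 + (7*1)*(-5))*(10 - 124)) = -93860 + ((84 + (7*1)*(-5))*(10 - 124) - 418*705) = -93860 + ((84 + 7*(-5))*(-114) - 294690) = -93860 + ((84 - 35)*(-114) - 294690) = -93860 + (49*(-114) - 294690) = -93860 + (-5586 - 294690) = -93860 - 300276 = -394136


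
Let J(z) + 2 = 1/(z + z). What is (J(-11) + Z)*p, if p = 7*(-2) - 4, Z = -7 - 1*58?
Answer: 13275/11 ≈ 1206.8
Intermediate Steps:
J(z) = -2 + 1/(2*z) (J(z) = -2 + 1/(z + z) = -2 + 1/(2*z))
Z = -65 (Z = -7 - 58 = -65)
p = -18 (p = -14 - 4 = -18)
(J(-11) + Z)*p = ((-2 + (½)/(-11)) - 65)*(-18) = ((-2 + (½)*(-1/11)) - 65)*(-18) = ((-2 - 1/22) - 65)*(-18) = (-45/22 - 65)*(-18) = -1475/22*(-18) = 13275/11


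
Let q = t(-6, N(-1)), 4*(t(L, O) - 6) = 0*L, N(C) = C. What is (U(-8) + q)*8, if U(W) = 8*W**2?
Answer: 4144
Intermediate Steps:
t(L, O) = 6 (t(L, O) = 6 + (0*L)/4 = 6 + (1/4)*0 = 6 + 0 = 6)
q = 6
(U(-8) + q)*8 = (8*(-8)**2 + 6)*8 = (8*64 + 6)*8 = (512 + 6)*8 = 518*8 = 4144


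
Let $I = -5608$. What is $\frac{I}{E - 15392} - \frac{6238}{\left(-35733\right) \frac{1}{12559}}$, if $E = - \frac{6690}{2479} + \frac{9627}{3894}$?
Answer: $\frac{3880835705921861354}{1769791648457409} \approx 2192.8$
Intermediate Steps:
$E = - \frac{728509}{3217742}$ ($E = \left(-6690\right) \frac{1}{2479} + 9627 \cdot \frac{1}{3894} = - \frac{6690}{2479} + \frac{3209}{1298} = - \frac{728509}{3217742} \approx -0.2264$)
$\frac{I}{E - 15392} - \frac{6238}{\left(-35733\right) \frac{1}{12559}} = - \frac{5608}{- \frac{728509}{3217742} - 15392} - \frac{6238}{\left(-35733\right) \frac{1}{12559}} = - \frac{5608}{- \frac{49528213373}{3217742}} - \frac{6238}{- \frac{35733}{12559}} = \left(-5608\right) \left(- \frac{3217742}{49528213373}\right) - - \frac{78343042}{35733} = \frac{18045097136}{49528213373} + \frac{78343042}{35733} = \frac{3880835705921861354}{1769791648457409}$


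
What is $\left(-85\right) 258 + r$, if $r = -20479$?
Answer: $-42409$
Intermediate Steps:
$\left(-85\right) 258 + r = \left(-85\right) 258 - 20479 = -21930 - 20479 = -42409$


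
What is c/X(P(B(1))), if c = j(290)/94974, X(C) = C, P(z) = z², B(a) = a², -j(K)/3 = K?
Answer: -145/15829 ≈ -0.0091604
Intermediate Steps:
j(K) = -3*K
c = -145/15829 (c = -3*290/94974 = -870*1/94974 = -145/15829 ≈ -0.0091604)
c/X(P(B(1))) = -145/(15829*((1²)²)) = -145/(15829*(1²)) = -145/15829/1 = -145/15829*1 = -145/15829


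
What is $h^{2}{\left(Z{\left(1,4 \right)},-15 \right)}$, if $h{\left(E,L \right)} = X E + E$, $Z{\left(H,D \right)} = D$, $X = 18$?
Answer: $5776$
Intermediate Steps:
$h{\left(E,L \right)} = 19 E$ ($h{\left(E,L \right)} = 18 E + E = 19 E$)
$h^{2}{\left(Z{\left(1,4 \right)},-15 \right)} = \left(19 \cdot 4\right)^{2} = 76^{2} = 5776$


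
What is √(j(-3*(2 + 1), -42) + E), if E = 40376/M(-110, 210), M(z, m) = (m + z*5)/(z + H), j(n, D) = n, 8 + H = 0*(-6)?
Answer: √101177795/85 ≈ 118.34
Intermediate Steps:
H = -8 (H = -8 + 0*(-6) = -8 + 0 = -8)
M(z, m) = (m + 5*z)/(-8 + z) (M(z, m) = (m + z*5)/(z - 8) = (m + 5*z)/(-8 + z))
E = 1191092/85 (E = 40376/(((210 + 5*(-110))/(-8 - 110))) = 40376/(((210 - 550)/(-118))) = 40376/((-1/118*(-340))) = 40376/(170/59) = 40376*(59/170) = 1191092/85 ≈ 14013.)
√(j(-3*(2 + 1), -42) + E) = √(-3*(2 + 1) + 1191092/85) = √(-3*3 + 1191092/85) = √(-9 + 1191092/85) = √(1190327/85) = √101177795/85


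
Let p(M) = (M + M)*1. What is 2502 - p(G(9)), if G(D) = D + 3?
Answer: 2478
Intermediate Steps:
G(D) = 3 + D
p(M) = 2*M (p(M) = (2*M)*1 = 2*M)
2502 - p(G(9)) = 2502 - 2*(3 + 9) = 2502 - 2*12 = 2502 - 1*24 = 2502 - 24 = 2478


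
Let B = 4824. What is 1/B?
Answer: 1/4824 ≈ 0.00020730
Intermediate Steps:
1/B = 1/4824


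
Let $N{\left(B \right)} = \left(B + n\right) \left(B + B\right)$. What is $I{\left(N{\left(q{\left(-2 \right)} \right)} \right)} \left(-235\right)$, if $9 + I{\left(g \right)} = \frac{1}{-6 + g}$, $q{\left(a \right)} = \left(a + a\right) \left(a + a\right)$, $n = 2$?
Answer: $\frac{241063}{114} \approx 2114.6$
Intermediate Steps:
$q{\left(a \right)} = 4 a^{2}$ ($q{\left(a \right)} = 2 a 2 a = 4 a^{2}$)
$N{\left(B \right)} = 2 B \left(2 + B\right)$ ($N{\left(B \right)} = \left(B + 2\right) \left(B + B\right) = \left(2 + B\right) 2 B = 2 B \left(2 + B\right)$)
$I{\left(g \right)} = -9 + \frac{1}{-6 + g}$
$I{\left(N{\left(q{\left(-2 \right)} \right)} \right)} \left(-235\right) = \frac{55 - 9 \cdot 2 \cdot 4 \left(-2\right)^{2} \left(2 + 4 \left(-2\right)^{2}\right)}{-6 + 2 \cdot 4 \left(-2\right)^{2} \left(2 + 4 \left(-2\right)^{2}\right)} \left(-235\right) = \frac{55 - 9 \cdot 2 \cdot 4 \cdot 4 \left(2 + 4 \cdot 4\right)}{-6 + 2 \cdot 4 \cdot 4 \left(2 + 4 \cdot 4\right)} \left(-235\right) = \frac{55 - 9 \cdot 2 \cdot 16 \left(2 + 16\right)}{-6 + 2 \cdot 16 \left(2 + 16\right)} \left(-235\right) = \frac{55 - 9 \cdot 2 \cdot 16 \cdot 18}{-6 + 2 \cdot 16 \cdot 18} \left(-235\right) = \frac{55 - 5184}{-6 + 576} \left(-235\right) = \frac{55 - 5184}{570} \left(-235\right) = \frac{1}{570} \left(-5129\right) \left(-235\right) = \left(- \frac{5129}{570}\right) \left(-235\right) = \frac{241063}{114}$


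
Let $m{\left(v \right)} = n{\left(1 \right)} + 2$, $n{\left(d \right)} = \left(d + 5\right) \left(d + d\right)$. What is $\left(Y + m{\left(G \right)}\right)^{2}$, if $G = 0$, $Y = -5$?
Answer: $81$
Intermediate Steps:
$n{\left(d \right)} = 2 d \left(5 + d\right)$ ($n{\left(d \right)} = \left(5 + d\right) 2 d = 2 d \left(5 + d\right)$)
$m{\left(v \right)} = 14$ ($m{\left(v \right)} = 2 \cdot 1 \left(5 + 1\right) + 2 = 2 \cdot 1 \cdot 6 + 2 = 12 + 2 = 14$)
$\left(Y + m{\left(G \right)}\right)^{2} = \left(-5 + 14\right)^{2} = 9^{2} = 81$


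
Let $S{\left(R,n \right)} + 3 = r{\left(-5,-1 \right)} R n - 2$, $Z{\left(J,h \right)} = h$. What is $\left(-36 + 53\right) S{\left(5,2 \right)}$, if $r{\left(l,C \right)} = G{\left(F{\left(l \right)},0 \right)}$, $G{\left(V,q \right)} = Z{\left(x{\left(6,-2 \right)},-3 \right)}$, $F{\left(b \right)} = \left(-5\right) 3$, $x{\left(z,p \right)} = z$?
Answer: $-595$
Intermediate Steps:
$F{\left(b \right)} = -15$
$G{\left(V,q \right)} = -3$
$r{\left(l,C \right)} = -3$
$S{\left(R,n \right)} = -5 - 3 R n$ ($S{\left(R,n \right)} = -3 + \left(- 3 R n - 2\right) = -3 - \left(2 + 3 R n\right) = -5 - 3 R n$)
$\left(-36 + 53\right) S{\left(5,2 \right)} = \left(-36 + 53\right) \left(-5 - 15 \cdot 2\right) = 17 \left(-5 - 30\right) = 17 \left(-35\right) = -595$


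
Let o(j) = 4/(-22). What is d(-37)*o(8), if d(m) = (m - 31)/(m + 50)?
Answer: 136/143 ≈ 0.95105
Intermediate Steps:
o(j) = -2/11 (o(j) = 4*(-1/22) = -2/11)
d(m) = (-31 + m)/(50 + m)
d(-37)*o(8) = ((-31 - 37)/(50 - 37))*(-2/11) = (-68/13)*(-2/11) = ((1/13)*(-68))*(-2/11) = -68/13*(-2/11) = 136/143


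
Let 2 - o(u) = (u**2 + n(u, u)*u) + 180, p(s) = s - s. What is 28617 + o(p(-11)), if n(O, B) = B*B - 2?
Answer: 28439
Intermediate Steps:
n(O, B) = -2 + B**2 (n(O, B) = B**2 - 2 = -2 + B**2)
p(s) = 0
o(u) = -178 - u**2 - u*(-2 + u**2) (o(u) = 2 - ((u**2 + (-2 + u**2)*u) + 180) = 2 - ((u**2 + u*(-2 + u**2)) + 180) = 2 - (180 + u**2 + u*(-2 + u**2)) = 2 + (-180 - u**2 - u*(-2 + u**2)) = -178 - u**2 - u*(-2 + u**2))
28617 + o(p(-11)) = 28617 + (-178 - 1*0**2 - 1*0**3 + 2*0) = 28617 + (-178 - 1*0 - 1*0 + 0) = 28617 + (-178 + 0 + 0 + 0) = 28617 - 178 = 28439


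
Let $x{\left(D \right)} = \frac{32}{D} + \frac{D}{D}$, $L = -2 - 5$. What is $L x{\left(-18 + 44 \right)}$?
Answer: $- \frac{203}{13} \approx -15.615$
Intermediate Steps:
$L = -7$ ($L = -2 - 5 = -7$)
$x{\left(D \right)} = 1 + \frac{32}{D}$ ($x{\left(D \right)} = \frac{32}{D} + 1 = 1 + \frac{32}{D}$)
$L x{\left(-18 + 44 \right)} = - 7 \frac{32 + \left(-18 + 44\right)}{-18 + 44} = - 7 \frac{32 + 26}{26} = - 7 \cdot \frac{1}{26} \cdot 58 = \left(-7\right) \frac{29}{13} = - \frac{203}{13}$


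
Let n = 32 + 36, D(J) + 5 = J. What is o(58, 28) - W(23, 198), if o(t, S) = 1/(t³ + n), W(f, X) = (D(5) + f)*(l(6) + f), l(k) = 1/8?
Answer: -207622723/390360 ≈ -531.88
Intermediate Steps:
D(J) = -5 + J
l(k) = ⅛
n = 68
W(f, X) = f*(⅛ + f) (W(f, X) = ((-5 + 5) + f)*(⅛ + f) = (0 + f)*(⅛ + f) = f*(⅛ + f))
o(t, S) = 1/(68 + t³) (o(t, S) = 1/(t³ + 68) = 1/(68 + t³))
o(58, 28) - W(23, 198) = 1/(68 + 58³) - 23*(⅛ + 23) = 1/(68 + 195112) - 23*185/8 = 1/195180 - 1*4255/8 = 1/195180 - 4255/8 = -207622723/390360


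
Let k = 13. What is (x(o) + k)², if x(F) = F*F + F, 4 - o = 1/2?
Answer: 13225/16 ≈ 826.56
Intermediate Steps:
o = 7/2 (o = 4 - 1/2 = 4 - 1*½ = 4 - ½ = 7/2 ≈ 3.5000)
x(F) = F + F² (x(F) = F² + F = F + F²)
(x(o) + k)² = (7*(1 + 7/2)/2 + 13)² = ((7/2)*(9/2) + 13)² = (63/4 + 13)² = (115/4)² = 13225/16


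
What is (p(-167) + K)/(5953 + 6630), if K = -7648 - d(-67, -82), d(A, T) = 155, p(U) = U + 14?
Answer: -7956/12583 ≈ -0.63228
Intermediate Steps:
p(U) = 14 + U
K = -7803 (K = -7648 - 1*155 = -7648 - 155 = -7803)
(p(-167) + K)/(5953 + 6630) = ((14 - 167) - 7803)/(5953 + 6630) = (-153 - 7803)/12583 = -7956*1/12583 = -7956/12583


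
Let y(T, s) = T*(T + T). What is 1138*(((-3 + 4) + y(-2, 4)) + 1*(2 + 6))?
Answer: 19346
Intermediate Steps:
y(T, s) = 2*T² (y(T, s) = T*(2*T) = 2*T²)
1138*(((-3 + 4) + y(-2, 4)) + 1*(2 + 6)) = 1138*(((-3 + 4) + 2*(-2)²) + 1*(2 + 6)) = 1138*((1 + 2*4) + 1*8) = 1138*((1 + 8) + 8) = 1138*(9 + 8) = 1138*17 = 19346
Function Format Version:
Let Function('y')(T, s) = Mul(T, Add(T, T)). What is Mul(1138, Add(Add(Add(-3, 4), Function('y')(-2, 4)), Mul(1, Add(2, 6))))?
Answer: 19346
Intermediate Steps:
Function('y')(T, s) = Mul(2, Pow(T, 2)) (Function('y')(T, s) = Mul(T, Mul(2, T)) = Mul(2, Pow(T, 2)))
Mul(1138, Add(Add(Add(-3, 4), Function('y')(-2, 4)), Mul(1, Add(2, 6)))) = Mul(1138, Add(Add(Add(-3, 4), Mul(2, Pow(-2, 2))), Mul(1, Add(2, 6)))) = Mul(1138, Add(Add(1, Mul(2, 4)), Mul(1, 8))) = Mul(1138, Add(Add(1, 8), 8)) = Mul(1138, Add(9, 8)) = Mul(1138, 17) = 19346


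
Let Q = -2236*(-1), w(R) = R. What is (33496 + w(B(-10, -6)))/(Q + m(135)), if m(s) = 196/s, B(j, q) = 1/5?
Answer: 4521987/302056 ≈ 14.971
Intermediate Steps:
B(j, q) = 1/5
Q = 2236
(33496 + w(B(-10, -6)))/(Q + m(135)) = (33496 + 1/5)/(2236 + 196/135) = 167481/(5*(2236 + 196*(1/135))) = 167481/(5*(2236 + 196/135)) = 167481/(5*(302056/135)) = (167481/5)*(135/302056) = 4521987/302056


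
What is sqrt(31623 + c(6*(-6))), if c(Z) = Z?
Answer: sqrt(31587) ≈ 177.73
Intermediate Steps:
sqrt(31623 + c(6*(-6))) = sqrt(31623 + 6*(-6)) = sqrt(31623 - 36) = sqrt(31587)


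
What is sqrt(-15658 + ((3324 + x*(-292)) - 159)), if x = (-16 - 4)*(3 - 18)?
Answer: I*sqrt(100093) ≈ 316.38*I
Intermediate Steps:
x = 300 (x = -20*(-15) = 300)
sqrt(-15658 + ((3324 + x*(-292)) - 159)) = sqrt(-15658 + ((3324 + 300*(-292)) - 159)) = sqrt(-15658 + ((3324 - 87600) - 159)) = sqrt(-15658 + (-84276 - 159)) = sqrt(-15658 - 84435) = sqrt(-100093) = I*sqrt(100093)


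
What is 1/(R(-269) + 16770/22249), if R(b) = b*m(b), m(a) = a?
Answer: 22249/1609976659 ≈ 1.3819e-5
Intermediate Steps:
R(b) = b² (R(b) = b*b = b²)
1/(R(-269) + 16770/22249) = 1/((-269)² + 16770/22249) = 1/(72361 + 16770*(1/22249)) = 1/(72361 + 16770/22249) = 1/(1609976659/22249) = 22249/1609976659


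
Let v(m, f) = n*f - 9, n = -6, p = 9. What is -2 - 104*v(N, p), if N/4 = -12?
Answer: 6550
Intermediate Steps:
N = -48 (N = 4*(-12) = -48)
v(m, f) = -9 - 6*f (v(m, f) = -6*f - 9 = -9 - 6*f)
-2 - 104*v(N, p) = -2 - 104*(-9 - 6*9) = -2 - 104*(-9 - 54) = -2 - 104*(-63) = -2 + 6552 = 6550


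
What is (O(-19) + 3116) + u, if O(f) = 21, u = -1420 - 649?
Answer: 1068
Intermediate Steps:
u = -2069
(O(-19) + 3116) + u = (21 + 3116) - 2069 = 3137 - 2069 = 1068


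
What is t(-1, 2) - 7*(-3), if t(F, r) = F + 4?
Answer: 24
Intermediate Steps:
t(F, r) = 4 + F
t(-1, 2) - 7*(-3) = (4 - 1) - 7*(-3) = 3 + 21 = 24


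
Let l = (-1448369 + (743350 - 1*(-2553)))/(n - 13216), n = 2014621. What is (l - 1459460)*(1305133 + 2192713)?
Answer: -10217107581121928036/2001405 ≈ -5.1050e+12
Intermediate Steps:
l = -702466/2001405 (l = (-1448369 + (743350 - 1*(-2553)))/(2014621 - 13216) = (-1448369 + (743350 + 2553))/2001405 = (-1448369 + 745903)*(1/2001405) = -702466*1/2001405 = -702466/2001405 ≈ -0.35099)
(l - 1459460)*(1305133 + 2192713) = (-702466/2001405 - 1459460)*(1305133 + 2192713) = -2920971243766/2001405*3497846 = -10217107581121928036/2001405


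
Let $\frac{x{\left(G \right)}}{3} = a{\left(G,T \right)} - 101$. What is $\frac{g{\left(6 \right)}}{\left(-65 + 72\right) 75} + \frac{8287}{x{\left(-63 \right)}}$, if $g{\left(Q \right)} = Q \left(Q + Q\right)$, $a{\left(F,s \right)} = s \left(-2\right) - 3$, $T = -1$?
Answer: $- \frac{1442881}{53550} \approx -26.945$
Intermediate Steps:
$a{\left(F,s \right)} = -3 - 2 s$ ($a{\left(F,s \right)} = - 2 s - 3 = -3 - 2 s$)
$g{\left(Q \right)} = 2 Q^{2}$ ($g{\left(Q \right)} = Q 2 Q = 2 Q^{2}$)
$x{\left(G \right)} = -306$ ($x{\left(G \right)} = 3 \left(\left(-3 - -2\right) - 101\right) = 3 \left(\left(-3 + 2\right) - 101\right) = 3 \left(-1 - 101\right) = 3 \left(-102\right) = -306$)
$\frac{g{\left(6 \right)}}{\left(-65 + 72\right) 75} + \frac{8287}{x{\left(-63 \right)}} = \frac{2 \cdot 6^{2}}{\left(-65 + 72\right) 75} + \frac{8287}{-306} = \frac{2 \cdot 36}{7 \cdot 75} + 8287 \left(- \frac{1}{306}\right) = \frac{72}{525} - \frac{8287}{306} = 72 \cdot \frac{1}{525} - \frac{8287}{306} = \frac{24}{175} - \frac{8287}{306} = - \frac{1442881}{53550}$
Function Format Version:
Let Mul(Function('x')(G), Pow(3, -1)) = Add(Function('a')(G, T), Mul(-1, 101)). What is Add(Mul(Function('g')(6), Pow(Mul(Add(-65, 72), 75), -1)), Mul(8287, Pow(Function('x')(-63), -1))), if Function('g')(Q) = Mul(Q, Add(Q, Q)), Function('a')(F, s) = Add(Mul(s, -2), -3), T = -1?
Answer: Rational(-1442881, 53550) ≈ -26.945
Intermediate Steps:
Function('a')(F, s) = Add(-3, Mul(-2, s)) (Function('a')(F, s) = Add(Mul(-2, s), -3) = Add(-3, Mul(-2, s)))
Function('g')(Q) = Mul(2, Pow(Q, 2)) (Function('g')(Q) = Mul(Q, Mul(2, Q)) = Mul(2, Pow(Q, 2)))
Function('x')(G) = -306 (Function('x')(G) = Mul(3, Add(Add(-3, Mul(-2, -1)), Mul(-1, 101))) = Mul(3, Add(Add(-3, 2), -101)) = Mul(3, Add(-1, -101)) = Mul(3, -102) = -306)
Add(Mul(Function('g')(6), Pow(Mul(Add(-65, 72), 75), -1)), Mul(8287, Pow(Function('x')(-63), -1))) = Add(Mul(Mul(2, Pow(6, 2)), Pow(Mul(Add(-65, 72), 75), -1)), Mul(8287, Pow(-306, -1))) = Add(Mul(Mul(2, 36), Pow(Mul(7, 75), -1)), Mul(8287, Rational(-1, 306))) = Add(Mul(72, Pow(525, -1)), Rational(-8287, 306)) = Add(Mul(72, Rational(1, 525)), Rational(-8287, 306)) = Add(Rational(24, 175), Rational(-8287, 306)) = Rational(-1442881, 53550)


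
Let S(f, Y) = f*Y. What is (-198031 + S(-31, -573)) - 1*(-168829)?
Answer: -11439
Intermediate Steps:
S(f, Y) = Y*f
(-198031 + S(-31, -573)) - 1*(-168829) = (-198031 - 573*(-31)) - 1*(-168829) = (-198031 + 17763) + 168829 = -180268 + 168829 = -11439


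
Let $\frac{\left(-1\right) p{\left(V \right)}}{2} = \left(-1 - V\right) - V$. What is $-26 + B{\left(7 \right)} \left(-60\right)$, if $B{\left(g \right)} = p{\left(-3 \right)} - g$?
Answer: $994$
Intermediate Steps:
$p{\left(V \right)} = 2 + 4 V$ ($p{\left(V \right)} = - 2 \left(\left(-1 - V\right) - V\right) = - 2 \left(-1 - 2 V\right) = 2 + 4 V$)
$B{\left(g \right)} = -10 - g$ ($B{\left(g \right)} = \left(2 + 4 \left(-3\right)\right) - g = \left(2 - 12\right) - g = -10 - g$)
$-26 + B{\left(7 \right)} \left(-60\right) = -26 + \left(-10 - 7\right) \left(-60\right) = -26 - -1020 = -26 + 1020 = 994$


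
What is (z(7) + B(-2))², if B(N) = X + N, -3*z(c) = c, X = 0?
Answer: 169/9 ≈ 18.778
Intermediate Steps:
z(c) = -c/3
B(N) = N (B(N) = 0 + N = N)
(z(7) + B(-2))² = (-⅓*7 - 2)² = (-7/3 - 2)² = (-13/3)² = 169/9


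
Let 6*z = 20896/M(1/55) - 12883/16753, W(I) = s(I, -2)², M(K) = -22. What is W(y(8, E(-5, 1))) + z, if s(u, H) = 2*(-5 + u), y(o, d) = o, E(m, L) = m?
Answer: -12306539/100518 ≈ -122.43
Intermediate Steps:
s(u, H) = -10 + 2*u
W(I) = (-10 + 2*I)²
z = -15925187/100518 (z = (20896/(-22) - 12883/16753)/6 = (20896*(-1/22) - 12883*1/16753)/6 = (-10448/11 - 12883/16753)/6 = (⅙)*(-15925187/16753) = -15925187/100518 ≈ -158.43)
W(y(8, E(-5, 1))) + z = 4*(-5 + 8)² - 15925187/100518 = 4*3² - 15925187/100518 = 4*9 - 15925187/100518 = 36 - 15925187/100518 = -12306539/100518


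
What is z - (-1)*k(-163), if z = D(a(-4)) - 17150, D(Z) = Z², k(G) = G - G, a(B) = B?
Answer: -17134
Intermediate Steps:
k(G) = 0
z = -17134 (z = (-4)² - 17150 = 16 - 17150 = -17134)
z - (-1)*k(-163) = -17134 - (-1)*0 = -17134 - 1*0 = -17134 + 0 = -17134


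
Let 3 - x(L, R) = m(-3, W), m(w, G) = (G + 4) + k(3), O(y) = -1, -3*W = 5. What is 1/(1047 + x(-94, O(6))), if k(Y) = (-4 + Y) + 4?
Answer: 3/3134 ≈ 0.00095724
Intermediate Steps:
W = -5/3 (W = -1/3*5 = -5/3 ≈ -1.6667)
k(Y) = Y
m(w, G) = 7 + G (m(w, G) = (G + 4) + 3 = (4 + G) + 3 = 7 + G)
x(L, R) = -7/3 (x(L, R) = 3 - (7 - 5/3) = 3 - 1*16/3 = 3 - 16/3 = -7/3)
1/(1047 + x(-94, O(6))) = 1/(1047 - 7/3) = 1/(3134/3) = 3/3134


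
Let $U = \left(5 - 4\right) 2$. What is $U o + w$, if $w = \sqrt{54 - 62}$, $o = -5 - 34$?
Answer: $-78 + 2 i \sqrt{2} \approx -78.0 + 2.8284 i$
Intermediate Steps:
$o = -39$ ($o = -5 - 34 = -39$)
$w = 2 i \sqrt{2}$ ($w = \sqrt{-8} = 2 i \sqrt{2} \approx 2.8284 i$)
$U = 2$ ($U = 1 \cdot 2 = 2$)
$U o + w = 2 \left(-39\right) + 2 i \sqrt{2} = -78 + 2 i \sqrt{2}$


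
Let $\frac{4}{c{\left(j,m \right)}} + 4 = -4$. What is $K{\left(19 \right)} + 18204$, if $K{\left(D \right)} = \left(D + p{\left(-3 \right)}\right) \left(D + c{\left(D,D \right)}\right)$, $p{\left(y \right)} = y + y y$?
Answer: $\frac{37333}{2} \approx 18667.0$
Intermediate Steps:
$c{\left(j,m \right)} = - \frac{1}{2}$ ($c{\left(j,m \right)} = \frac{4}{-4 - 4} = \frac{4}{-8} = 4 \left(- \frac{1}{8}\right) = - \frac{1}{2}$)
$p{\left(y \right)} = y + y^{2}$
$K{\left(D \right)} = \left(6 + D\right) \left(- \frac{1}{2} + D\right)$ ($K{\left(D \right)} = \left(D - 3 \left(1 - 3\right)\right) \left(D - \frac{1}{2}\right) = \left(D - -6\right) \left(- \frac{1}{2} + D\right) = \left(D + 6\right) \left(- \frac{1}{2} + D\right) = \left(6 + D\right) \left(- \frac{1}{2} + D\right)$)
$K{\left(19 \right)} + 18204 = \left(-3 + 19^{2} + \frac{11}{2} \cdot 19\right) + 18204 = \left(-3 + 361 + \frac{209}{2}\right) + 18204 = \frac{925}{2} + 18204 = \frac{37333}{2}$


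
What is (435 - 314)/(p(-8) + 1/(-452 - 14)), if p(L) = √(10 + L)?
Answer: 56386/434311 + 26275876*√2/434311 ≈ 85.690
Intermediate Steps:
(435 - 314)/(p(-8) + 1/(-452 - 14)) = (435 - 314)/(√(10 - 8) + 1/(-452 - 14)) = 121/(√2 + 1/(-466)) = 121/(√2 - 1/466) = 121/(-1/466 + √2)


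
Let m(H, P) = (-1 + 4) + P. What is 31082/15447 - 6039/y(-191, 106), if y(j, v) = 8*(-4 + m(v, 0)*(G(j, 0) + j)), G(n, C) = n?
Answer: 379238833/142112400 ≈ 2.6686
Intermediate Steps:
m(H, P) = 3 + P
y(j, v) = -32 + 48*j (y(j, v) = 8*(-4 + (3 + 0)*(j + j)) = 8*(-4 + 3*(2*j)) = 8*(-4 + 6*j) = -32 + 48*j)
31082/15447 - 6039/y(-191, 106) = 31082/15447 - 6039/(-32 + 48*(-191)) = 31082*(1/15447) - 6039/(-32 - 9168) = 31082/15447 - 6039/(-9200) = 31082/15447 - 6039*(-1/9200) = 31082/15447 + 6039/9200 = 379238833/142112400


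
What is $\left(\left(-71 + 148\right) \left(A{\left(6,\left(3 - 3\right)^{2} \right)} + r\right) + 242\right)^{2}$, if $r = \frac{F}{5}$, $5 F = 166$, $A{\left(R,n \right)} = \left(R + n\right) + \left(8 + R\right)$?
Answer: $\frac{3286958224}{625} \approx 5.2591 \cdot 10^{6}$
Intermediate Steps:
$A{\left(R,n \right)} = 8 + n + 2 R$
$F = \frac{166}{5}$ ($F = \frac{1}{5} \cdot 166 = \frac{166}{5} \approx 33.2$)
$r = \frac{166}{25}$ ($r = \frac{166}{5 \cdot 5} = \frac{166}{5} \cdot \frac{1}{5} = \frac{166}{25} \approx 6.64$)
$\left(\left(-71 + 148\right) \left(A{\left(6,\left(3 - 3\right)^{2} \right)} + r\right) + 242\right)^{2} = \left(\left(-71 + 148\right) \left(\left(8 + \left(3 - 3\right)^{2} + 2 \cdot 6\right) + \frac{166}{25}\right) + 242\right)^{2} = \left(77 \left(\left(8 + 0^{2} + 12\right) + \frac{166}{25}\right) + 242\right)^{2} = \left(77 \left(\left(8 + 0 + 12\right) + \frac{166}{25}\right) + 242\right)^{2} = \left(77 \left(20 + \frac{166}{25}\right) + 242\right)^{2} = \left(77 \cdot \frac{666}{25} + 242\right)^{2} = \left(\frac{51282}{25} + 242\right)^{2} = \left(\frac{57332}{25}\right)^{2} = \frac{3286958224}{625}$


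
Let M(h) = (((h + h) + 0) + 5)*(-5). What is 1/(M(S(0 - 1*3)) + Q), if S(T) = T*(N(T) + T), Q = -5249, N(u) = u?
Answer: -1/5454 ≈ -0.00018335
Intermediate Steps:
S(T) = 2*T**2 (S(T) = T*(T + T) = T*(2*T) = 2*T**2)
M(h) = -25 - 10*h (M(h) = ((2*h + 0) + 5)*(-5) = (2*h + 5)*(-5) = (5 + 2*h)*(-5) = -25 - 10*h)
1/(M(S(0 - 1*3)) + Q) = 1/((-25 - 20*(0 - 1*3)**2) - 5249) = 1/((-25 - 20*(0 - 3)**2) - 5249) = 1/((-25 - 20*(-3)**2) - 5249) = 1/((-25 - 20*9) - 5249) = 1/((-25 - 10*18) - 5249) = 1/((-25 - 180) - 5249) = 1/(-205 - 5249) = 1/(-5454) = -1/5454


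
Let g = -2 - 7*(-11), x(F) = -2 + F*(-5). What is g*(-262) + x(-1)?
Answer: -19647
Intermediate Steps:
x(F) = -2 - 5*F
g = 75 (g = -2 + 77 = 75)
g*(-262) + x(-1) = 75*(-262) + (-2 - 5*(-1)) = -19650 + (-2 + 5) = -19650 + 3 = -19647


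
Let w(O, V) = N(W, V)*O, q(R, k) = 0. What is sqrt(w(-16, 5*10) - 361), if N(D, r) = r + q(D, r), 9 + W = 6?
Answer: 3*I*sqrt(129) ≈ 34.073*I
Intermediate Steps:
W = -3 (W = -9 + 6 = -3)
N(D, r) = r (N(D, r) = r + 0 = r)
w(O, V) = O*V (w(O, V) = V*O = O*V)
sqrt(w(-16, 5*10) - 361) = sqrt(-80*10 - 361) = sqrt(-16*50 - 361) = sqrt(-800 - 361) = sqrt(-1161) = 3*I*sqrt(129)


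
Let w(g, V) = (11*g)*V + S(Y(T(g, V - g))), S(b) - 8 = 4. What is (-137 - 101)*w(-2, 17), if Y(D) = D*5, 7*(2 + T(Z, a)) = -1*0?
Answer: 86156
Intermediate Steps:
T(Z, a) = -2 (T(Z, a) = -2 + (-1*0)/7 = -2 + (⅐)*0 = -2 + 0 = -2)
Y(D) = 5*D
S(b) = 12 (S(b) = 8 + 4 = 12)
w(g, V) = 12 + 11*V*g (w(g, V) = (11*g)*V + 12 = 11*V*g + 12 = 12 + 11*V*g)
(-137 - 101)*w(-2, 17) = (-137 - 101)*(12 + 11*17*(-2)) = -238*(12 - 374) = -238*(-362) = 86156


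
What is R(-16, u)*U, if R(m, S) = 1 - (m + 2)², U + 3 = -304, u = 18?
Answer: 59865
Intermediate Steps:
U = -307 (U = -3 - 304 = -307)
R(m, S) = 1 - (2 + m)²
R(-16, u)*U = (1 - (2 - 16)²)*(-307) = (1 - 1*(-14)²)*(-307) = (1 - 1*196)*(-307) = (1 - 196)*(-307) = -195*(-307) = 59865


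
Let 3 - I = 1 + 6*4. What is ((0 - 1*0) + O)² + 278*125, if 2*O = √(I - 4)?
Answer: 69487/2 ≈ 34744.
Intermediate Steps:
I = -22 (I = 3 - (1 + 6*4) = 3 - (1 + 24) = 3 - 1*25 = 3 - 25 = -22)
O = I*√26/2 (O = √(-22 - 4)/2 = √(-26)/2 = (I*√26)/2 = I*√26/2 ≈ 2.5495*I)
((0 - 1*0) + O)² + 278*125 = ((0 - 1*0) + I*√26/2)² + 278*125 = ((0 + 0) + I*√26/2)² + 34750 = (0 + I*√26/2)² + 34750 = (I*√26/2)² + 34750 = -13/2 + 34750 = 69487/2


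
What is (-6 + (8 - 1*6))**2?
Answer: 16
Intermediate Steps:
(-6 + (8 - 1*6))**2 = (-6 + (8 - 6))**2 = (-6 + 2)**2 = (-4)**2 = 16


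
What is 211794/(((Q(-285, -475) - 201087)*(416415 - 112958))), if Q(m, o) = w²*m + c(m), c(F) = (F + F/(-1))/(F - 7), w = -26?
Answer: -6418/3620766163 ≈ -1.7726e-6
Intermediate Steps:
c(F) = 0 (c(F) = (F + F*(-1))/(-7 + F) = (F - F)/(-7 + F) = 0/(-7 + F) = 0)
Q(m, o) = 676*m (Q(m, o) = (-26)²*m + 0 = 676*m + 0 = 676*m)
211794/(((Q(-285, -475) - 201087)*(416415 - 112958))) = 211794/(((676*(-285) - 201087)*(416415 - 112958))) = 211794/(((-192660 - 201087)*303457)) = 211794/((-393747*303457)) = 211794/(-119485283379) = 211794*(-1/119485283379) = -6418/3620766163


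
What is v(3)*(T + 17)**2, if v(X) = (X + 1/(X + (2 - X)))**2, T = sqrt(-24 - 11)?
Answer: 6223/2 + 833*I*sqrt(35)/2 ≈ 3111.5 + 2464.0*I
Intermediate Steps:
T = I*sqrt(35) (T = sqrt(-35) = I*sqrt(35) ≈ 5.9161*I)
v(X) = (1/2 + X)**2 (v(X) = (X + 1/2)**2 = (1/2 + X)**2)
v(3)*(T + 17)**2 = ((1 + 2*3)**2/4)*(I*sqrt(35) + 17)**2 = ((1 + 6)**2/4)*(17 + I*sqrt(35))**2 = ((1/4)*7**2)*(17 + I*sqrt(35))**2 = ((1/4)*49)*(17 + I*sqrt(35))**2 = 49*(17 + I*sqrt(35))**2/4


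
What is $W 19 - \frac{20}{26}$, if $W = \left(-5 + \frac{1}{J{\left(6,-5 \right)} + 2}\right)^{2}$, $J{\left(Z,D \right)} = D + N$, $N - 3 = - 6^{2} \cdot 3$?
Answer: $\frac{72175567}{151632} \approx 475.99$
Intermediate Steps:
$N = -105$ ($N = 3 + - 6^{2} \cdot 3 = 3 + \left(-1\right) 36 \cdot 3 = 3 - 108 = -105$)
$J{\left(Z,D \right)} = -105 + D$ ($J{\left(Z,D \right)} = D - 105 = -105 + D$)
$W = \frac{292681}{11664}$ ($W = \left(-5 + \frac{1}{\left(-105 - 5\right) + 2}\right)^{2} = \left(-5 + \frac{1}{-110 + 2}\right)^{2} = \left(-5 + \frac{1}{-108}\right)^{2} = \left(-5 - \frac{1}{108}\right)^{2} = \left(- \frac{541}{108}\right)^{2} = \frac{292681}{11664} \approx 25.093$)
$W 19 - \frac{20}{26} = \frac{292681}{11664} \cdot 19 - \frac{20}{26} = \frac{5560939}{11664} - \frac{10}{13} = \frac{72175567}{151632}$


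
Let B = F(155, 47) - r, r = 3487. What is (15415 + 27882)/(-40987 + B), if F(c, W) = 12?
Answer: -43297/44462 ≈ -0.97380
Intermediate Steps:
B = -3475 (B = 12 - 1*3487 = 12 - 3487 = -3475)
(15415 + 27882)/(-40987 + B) = (15415 + 27882)/(-40987 - 3475) = 43297/(-44462) = 43297*(-1/44462) = -43297/44462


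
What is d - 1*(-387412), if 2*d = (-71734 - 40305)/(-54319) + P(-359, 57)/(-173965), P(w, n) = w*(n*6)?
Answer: 7321806776716857/18899209670 ≈ 3.8741e+5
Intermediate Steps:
P(w, n) = 6*n*w (P(w, n) = w*(6*n) = 6*n*w)
d = 26160042817/18899209670 (d = ((-71734 - 40305)/(-54319) + (6*57*(-359))/(-173965))/2 = (-112039*(-1/54319) - 122778*(-1/173965))/2 = (112039/54319 + 122778/173965)/2 = (1/2)*(26160042817/9449604835) = 26160042817/18899209670 ≈ 1.3842)
d - 1*(-387412) = 26160042817/18899209670 - 1*(-387412) = 26160042817/18899209670 + 387412 = 7321806776716857/18899209670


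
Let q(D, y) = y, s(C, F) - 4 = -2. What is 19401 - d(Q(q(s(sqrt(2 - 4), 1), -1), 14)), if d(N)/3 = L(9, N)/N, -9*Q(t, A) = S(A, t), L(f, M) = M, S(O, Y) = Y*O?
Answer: 19398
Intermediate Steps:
S(O, Y) = O*Y
s(C, F) = 2 (s(C, F) = 4 - 2 = 2)
Q(t, A) = -A*t/9
d(N) = 3 (d(N) = 3*(N/N) = 3*1 = 3)
19401 - d(Q(q(s(sqrt(2 - 4), 1), -1), 14)) = 19401 - 1*3 = 19401 - 3 = 19398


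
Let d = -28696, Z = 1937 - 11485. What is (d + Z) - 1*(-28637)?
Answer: -9607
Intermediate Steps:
Z = -9548
(d + Z) - 1*(-28637) = (-28696 - 9548) - 1*(-28637) = -38244 + 28637 = -9607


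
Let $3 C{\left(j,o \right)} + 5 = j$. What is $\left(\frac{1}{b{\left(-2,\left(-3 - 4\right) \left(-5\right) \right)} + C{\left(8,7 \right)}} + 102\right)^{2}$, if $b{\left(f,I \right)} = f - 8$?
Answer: $\frac{840889}{81} \approx 10381.0$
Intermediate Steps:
$C{\left(j,o \right)} = - \frac{5}{3} + \frac{j}{3}$
$b{\left(f,I \right)} = -8 + f$
$\left(\frac{1}{b{\left(-2,\left(-3 - 4\right) \left(-5\right) \right)} + C{\left(8,7 \right)}} + 102\right)^{2} = \left(\frac{1}{\left(-8 - 2\right) + \left(- \frac{5}{3} + \frac{1}{3} \cdot 8\right)} + 102\right)^{2} = \left(\frac{1}{-10 + \left(- \frac{5}{3} + \frac{8}{3}\right)} + 102\right)^{2} = \left(\frac{1}{-10 + 1} + 102\right)^{2} = \left(\frac{1}{-9} + 102\right)^{2} = \left(- \frac{1}{9} + 102\right)^{2} = \left(\frac{917}{9}\right)^{2} = \frac{840889}{81}$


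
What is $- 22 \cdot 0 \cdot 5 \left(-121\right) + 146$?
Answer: $146$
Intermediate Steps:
$- 22 \cdot 0 \cdot 5 \left(-121\right) + 146 = \left(-22\right) 0 \left(-121\right) + 146 = 0 \left(-121\right) + 146 = 0 + 146 = 146$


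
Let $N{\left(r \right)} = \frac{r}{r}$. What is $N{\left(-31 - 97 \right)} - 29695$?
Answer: $-29694$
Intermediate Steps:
$N{\left(r \right)} = 1$
$N{\left(-31 - 97 \right)} - 29695 = 1 - 29695 = -29694$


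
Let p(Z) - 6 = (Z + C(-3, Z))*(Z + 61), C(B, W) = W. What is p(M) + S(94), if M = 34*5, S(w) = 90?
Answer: 78636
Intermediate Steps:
M = 170
p(Z) = 6 + 2*Z*(61 + Z) (p(Z) = 6 + (Z + Z)*(Z + 61) = 6 + (2*Z)*(61 + Z) = 6 + 2*Z*(61 + Z))
p(M) + S(94) = (6 + 2*170² + 122*170) + 90 = (6 + 2*28900 + 20740) + 90 = (6 + 57800 + 20740) + 90 = 78546 + 90 = 78636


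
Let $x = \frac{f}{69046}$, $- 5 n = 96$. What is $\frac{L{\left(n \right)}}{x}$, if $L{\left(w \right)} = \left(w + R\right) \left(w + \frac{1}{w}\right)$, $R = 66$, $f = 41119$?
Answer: $- \frac{957081129}{632600} \approx -1512.9$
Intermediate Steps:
$n = - \frac{96}{5}$ ($n = \left(- \frac{1}{5}\right) 96 = - \frac{96}{5} \approx -19.2$)
$L{\left(w \right)} = \left(66 + w\right) \left(w + \frac{1}{w}\right)$ ($L{\left(w \right)} = \left(w + 66\right) \left(w + \frac{1}{w}\right) = \left(66 + w\right) \left(w + \frac{1}{w}\right)$)
$x = \frac{41119}{69046} \approx 0.59553$
$\frac{L{\left(n \right)}}{x} = \frac{1 + \left(- \frac{96}{5}\right)^{2} + 66 \left(- \frac{96}{5}\right) + \frac{66}{- \frac{96}{5}}}{\frac{41119}{69046}} = \left(1 + \frac{9216}{25} - \frac{6336}{5} + 66 \left(- \frac{5}{96}\right)\right) \frac{69046}{41119} = \left(1 + \frac{9216}{25} - \frac{6336}{5} - \frac{55}{16}\right) \frac{69046}{41119} = \left(- \frac{360399}{400}\right) \frac{69046}{41119} = - \frac{957081129}{632600}$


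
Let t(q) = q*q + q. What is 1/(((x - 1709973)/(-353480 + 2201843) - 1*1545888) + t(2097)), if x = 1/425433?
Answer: 786354616179/2243954959632542314 ≈ 3.5043e-7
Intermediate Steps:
x = 1/425433 ≈ 2.3505e-6
t(q) = q + q**2 (t(q) = q**2 + q = q + q**2)
1/(((x - 1709973)/(-353480 + 2201843) - 1*1545888) + t(2097)) = 1/(((1/425433 - 1709973)/(-353480 + 2201843) - 1*1545888) + 2097*(1 + 2097)) = 1/((-727478943308/425433/1848363 - 1545888) + 2097*2098) = 1/((-727478943308/425433*1/1848363 - 1545888) + 4399506) = 1/((-727478943308/786354616179 - 1545888) + 4399506) = 1/(-1215616892374665260/786354616179 + 4399506) = 1/(2243954959632542314/786354616179) = 786354616179/2243954959632542314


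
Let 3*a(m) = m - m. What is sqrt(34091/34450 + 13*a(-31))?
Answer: sqrt(46977398)/6890 ≈ 0.99478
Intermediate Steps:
a(m) = 0 (a(m) = (m - m)/3 = (1/3)*0 = 0)
sqrt(34091/34450 + 13*a(-31)) = sqrt(34091/34450 + 13*0) = sqrt(34091*(1/34450) + 0) = sqrt(34091/34450 + 0) = sqrt(34091/34450) = sqrt(46977398)/6890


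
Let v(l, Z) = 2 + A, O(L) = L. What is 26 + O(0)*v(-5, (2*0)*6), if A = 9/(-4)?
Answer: 26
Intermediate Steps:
A = -9/4 (A = 9*(-¼) = -9/4 ≈ -2.2500)
v(l, Z) = -¼ (v(l, Z) = 2 - 9/4 = -¼)
26 + O(0)*v(-5, (2*0)*6) = 26 + 0*(-¼) = 26 + 0 = 26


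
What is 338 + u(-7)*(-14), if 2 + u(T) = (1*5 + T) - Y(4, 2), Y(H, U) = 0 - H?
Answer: 338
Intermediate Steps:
Y(H, U) = -H
u(T) = 7 + T (u(T) = -2 + ((1*5 + T) - (-1)*4) = -2 + ((5 + T) - 1*(-4)) = -2 + ((5 + T) + 4) = -2 + (9 + T) = 7 + T)
338 + u(-7)*(-14) = 338 + (7 - 7)*(-14) = 338 + 0*(-14) = 338 + 0 = 338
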